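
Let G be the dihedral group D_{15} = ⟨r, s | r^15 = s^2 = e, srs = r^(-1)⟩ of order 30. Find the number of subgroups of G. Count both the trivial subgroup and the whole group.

|G| = 30, so by Lagrange every subgroup order divides 30. Divisors: 1, 2, 3, 5, 6, 10, 15, 30.
Subgroups by order — order 1: 1; order 2: 15; order 3: 1; order 5: 1; order 6: 5; order 10: 3; order 15: 1; order 30: 1.
Total: 1 + 15 + 1 + 1 + 5 + 3 + 1 + 1 = 28.

28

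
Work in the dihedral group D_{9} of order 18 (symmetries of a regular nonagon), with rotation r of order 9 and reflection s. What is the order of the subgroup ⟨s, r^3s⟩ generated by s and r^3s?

6

|⟨s⟩| = 2 and |⟨r^3s⟩| = 2, so |H| is a multiple of lcm(2, 2) = 2 and divides |G| = 18.
Closing under the operation: H = {e, r^3, r^6, s, r^3s, r^6s}, so |H| = 6.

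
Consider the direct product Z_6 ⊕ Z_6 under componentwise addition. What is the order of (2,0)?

3

The order of (2,0) in Z_6 × Z_6 is lcm(ord(2) in Z_6, ord(0) in Z_6).
ord(2) = 3 and ord(0) = 1, so |⟨(2,0)⟩| = lcm(3, 1) = 3.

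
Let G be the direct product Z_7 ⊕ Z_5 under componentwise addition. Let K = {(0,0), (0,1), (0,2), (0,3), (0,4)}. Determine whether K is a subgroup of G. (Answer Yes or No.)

Yes

|K| = 5 divides |G| = 35, consistent with Lagrange.
K contains the identity, every element's inverse is in K, and K is closed under +: it is a subgroup.
In fact K = ⟨(0,1)⟩.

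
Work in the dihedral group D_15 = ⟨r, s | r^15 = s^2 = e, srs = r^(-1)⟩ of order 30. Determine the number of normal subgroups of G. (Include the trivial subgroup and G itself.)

G has 28 subgroups. Checking conjugation-invariance by order — order 1: 1/1 normal; order 2: 0/15 normal; order 3: 1/1 normal; order 5: 1/1 normal; order 6: 0/5 normal; order 10: 0/3 normal; order 15: 1/1 normal; order 30: 1/1 normal.
Total normal subgroups: 5.

5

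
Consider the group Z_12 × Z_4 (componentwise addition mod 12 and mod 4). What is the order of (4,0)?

3

The order of (4,0) in Z_12 × Z_4 is lcm(ord(4) in Z_12, ord(0) in Z_4).
ord(4) = 3 and ord(0) = 1, so |⟨(4,0)⟩| = lcm(3, 1) = 3.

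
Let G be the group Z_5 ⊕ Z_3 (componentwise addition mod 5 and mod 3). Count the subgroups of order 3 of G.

1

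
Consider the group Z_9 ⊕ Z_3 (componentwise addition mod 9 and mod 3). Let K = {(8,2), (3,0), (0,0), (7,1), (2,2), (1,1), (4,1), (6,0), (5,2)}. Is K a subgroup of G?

|K| = 9 divides |G| = 27, consistent with Lagrange.
K contains the identity, every element's inverse is in K, and K is closed under +: it is a subgroup.
In fact K = ⟨(7,1)⟩.

Yes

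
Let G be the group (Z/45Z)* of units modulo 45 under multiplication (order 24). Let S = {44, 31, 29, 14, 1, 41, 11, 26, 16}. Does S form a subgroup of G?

|S| = 9 does not divide |G| = 24, so by Lagrange S is not a subgroup.

No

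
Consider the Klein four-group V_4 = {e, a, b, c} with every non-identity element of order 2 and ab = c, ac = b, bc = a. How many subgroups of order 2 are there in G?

3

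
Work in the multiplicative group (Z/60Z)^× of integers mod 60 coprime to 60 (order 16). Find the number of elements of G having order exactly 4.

The elements of order 4 are: 7, 13, 17, 23, 37, 43, 47, 53.
That's 8.

8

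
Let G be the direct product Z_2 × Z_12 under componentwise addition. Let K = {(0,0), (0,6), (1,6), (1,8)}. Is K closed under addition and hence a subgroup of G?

(1,8) ∈ K but its inverse (1,4) ∉ K, so K is not a subgroup.

No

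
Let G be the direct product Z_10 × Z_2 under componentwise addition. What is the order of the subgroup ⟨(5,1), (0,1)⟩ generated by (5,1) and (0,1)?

4

|⟨(5,1)⟩| = 2 and |⟨(0,1)⟩| = 2, so |H| is a multiple of lcm(2, 2) = 2 and divides |G| = 20.
Closing under the operation: H = {(0,0), (0,1), (5,0), (5,1)}, so |H| = 4.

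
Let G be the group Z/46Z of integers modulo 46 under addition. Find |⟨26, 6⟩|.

23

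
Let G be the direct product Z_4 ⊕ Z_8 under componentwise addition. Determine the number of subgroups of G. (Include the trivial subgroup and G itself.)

22

|G| = 32, so by Lagrange every subgroup order divides 32. Divisors: 1, 2, 4, 8, 16, 32.
Subgroups by order — order 1: 1; order 2: 3; order 4: 7; order 8: 7; order 16: 3; order 32: 1.
Total: 1 + 3 + 7 + 7 + 3 + 1 = 22.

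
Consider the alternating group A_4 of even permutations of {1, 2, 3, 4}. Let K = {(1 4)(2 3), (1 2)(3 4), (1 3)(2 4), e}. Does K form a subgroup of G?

Yes

|K| = 4 divides |G| = 12, consistent with Lagrange.
K contains the identity, every element's inverse is in K, and K is closed under ∘: it is a subgroup.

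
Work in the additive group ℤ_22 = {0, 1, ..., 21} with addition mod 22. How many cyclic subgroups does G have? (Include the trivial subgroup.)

Each element a generates a cyclic subgroup ⟨a⟩; distinct elements may generate the same one (a cyclic group of order d has φ(d) generators).
Cyclic subgroups by order — order 1: 1; order 2: 1; order 11: 1; order 22: 1.
Total: 4.

4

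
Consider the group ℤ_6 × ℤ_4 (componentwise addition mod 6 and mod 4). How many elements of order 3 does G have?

2

An element (a,b) has order lcm(ord(a), ord(b)); count pairs with lcm equal to 3.
Enumerating gives 2 such elements.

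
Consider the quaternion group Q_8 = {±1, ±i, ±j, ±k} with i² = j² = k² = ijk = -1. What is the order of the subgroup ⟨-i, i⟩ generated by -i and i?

4

|⟨-i⟩| = 4 and |⟨i⟩| = 4, so |H| is a multiple of lcm(4, 4) = 4 and divides |G| = 8.
Closing under the operation: H = {1, -1, i, -i}, so |H| = 4.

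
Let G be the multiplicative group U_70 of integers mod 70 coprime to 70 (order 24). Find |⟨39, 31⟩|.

|⟨39⟩| = 6 and |⟨31⟩| = 6, so |H| is a multiple of lcm(6, 6) = 6 and divides |G| = 24.
Closing under the operation: H = {1, 9, 11, 19, 29, 31, 39, 41, 51, 59, 61, 69}, so |H| = 12.

12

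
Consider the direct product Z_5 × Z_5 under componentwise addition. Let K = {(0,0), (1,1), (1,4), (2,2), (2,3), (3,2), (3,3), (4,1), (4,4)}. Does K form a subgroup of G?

No

|K| = 9 does not divide |G| = 25, so by Lagrange K is not a subgroup.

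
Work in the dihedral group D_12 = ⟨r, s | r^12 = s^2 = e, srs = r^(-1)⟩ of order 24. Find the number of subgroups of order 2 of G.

|G| = 24 and 2 | 24, so subgroups of order 2 are possible by Lagrange.
The subgroups of order 2 are: {e, r^10s}; {e, r^11s}; {e, r^2s}; {e, r^3s}; … (13 in all).
So G has 13 subgroups of order 2.

13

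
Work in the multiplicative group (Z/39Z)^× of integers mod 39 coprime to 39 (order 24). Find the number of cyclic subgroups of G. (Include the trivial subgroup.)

12

A cyclic subgroup of order d is generated by each of its φ(d) elements of order d, so the cyclic subgroups of order d number (#elements of order d)/φ(d).
Cyclic subgroups by order — order 1: 1; order 2: 3; order 3: 1; order 4: 2; order 6: 3; order 12: 2.
Total: 12.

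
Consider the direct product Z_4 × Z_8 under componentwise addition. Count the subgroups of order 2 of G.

|G| = 32 and 2 | 32, so subgroups of order 2 are possible by Lagrange.
The subgroups of order 2 are: {(0,0), (0,4)}; {(0,0), (2,0)}; {(0,0), (2,4)}.
So G has 3 subgroups of order 2.

3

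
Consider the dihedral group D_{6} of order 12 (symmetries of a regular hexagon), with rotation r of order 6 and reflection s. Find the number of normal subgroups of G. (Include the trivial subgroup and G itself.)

G has 16 subgroups. Checking conjugation-invariance by order — order 1: 1/1 normal; order 2: 1/7 normal; order 3: 1/1 normal; order 4: 0/3 normal; order 6: 3/3 normal; order 12: 1/1 normal.
Total normal subgroups: 7.

7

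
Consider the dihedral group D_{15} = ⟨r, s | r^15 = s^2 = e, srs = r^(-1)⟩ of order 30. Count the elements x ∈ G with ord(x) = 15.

The elements of order 15 are: r, r^2, r^4, r^7, r^8, r^11, r^13, r^14.
That's 8.

8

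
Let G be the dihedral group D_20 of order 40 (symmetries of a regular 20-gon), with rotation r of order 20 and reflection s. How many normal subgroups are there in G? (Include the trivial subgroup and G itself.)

G has 48 subgroups. Checking conjugation-invariance by order — order 1: 1/1 normal; order 2: 1/21 normal; order 4: 1/11 normal; order 5: 1/1 normal; order 8: 0/5 normal; order 10: 1/5 normal; order 20: 3/3 normal; order 40: 1/1 normal.
Total normal subgroups: 9.

9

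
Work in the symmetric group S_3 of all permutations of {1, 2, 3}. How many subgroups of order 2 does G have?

|G| = 6 and 2 | 6, so subgroups of order 2 are possible by Lagrange.
The subgroups of order 2 are: {e, (1 2)}; {e, (1 3)}; {e, (2 3)}.
So G has 3 subgroups of order 2.

3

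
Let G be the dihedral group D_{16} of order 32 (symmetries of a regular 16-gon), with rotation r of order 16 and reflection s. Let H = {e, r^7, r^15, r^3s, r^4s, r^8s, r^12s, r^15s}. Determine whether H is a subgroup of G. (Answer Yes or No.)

r^15 ∈ H but its inverse r ∉ H, so H is not a subgroup.

No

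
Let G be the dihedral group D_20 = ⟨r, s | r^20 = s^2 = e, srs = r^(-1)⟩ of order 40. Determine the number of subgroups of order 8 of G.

|G| = 40 and 8 | 40, so subgroups of order 8 are possible by Lagrange.
The subgroups of order 8 are: {e, r^5, r^10, r^15, s, r^5s, r^10s, r^15s}; {e, r^5, r^10, r^15, rs, r^6s, r^11s, r^16s}; {e, r^5, r^10, r^15, r^2s, r^7s, r^12s, r^17s}; {e, r^5, r^10, r^15, r^3s, r^8s, r^13s, r^18s}; … (5 in all).
So G has 5 subgroups of order 8.

5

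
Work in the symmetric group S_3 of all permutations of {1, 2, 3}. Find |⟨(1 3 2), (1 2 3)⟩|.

|⟨(1 3 2)⟩| = 3 and |⟨(1 2 3)⟩| = 3, so |H| is a multiple of lcm(3, 3) = 3 and divides |G| = 6.
Closing under the operation: H = {e, (1 2 3), (1 3 2)}, so |H| = 3.

3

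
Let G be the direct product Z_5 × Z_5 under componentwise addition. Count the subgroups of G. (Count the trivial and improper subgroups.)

|G| = 25, so by Lagrange every subgroup order divides 25. Divisors: 1, 5, 25.
Subgroups by order — order 1: 1; order 5: 6; order 25: 1.
Total: 1 + 6 + 1 = 8.

8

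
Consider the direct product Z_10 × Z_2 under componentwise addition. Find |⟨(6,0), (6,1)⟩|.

10

|⟨(6,0)⟩| = 5 and |⟨(6,1)⟩| = 10, so |H| is a multiple of lcm(5, 10) = 10 and divides |G| = 20.
Closing under the operation: H = {(0,0), (0,1), (2,0), (2,1), (4,0), (4,1), (6,0), (6,1), (8,0), (8,1)}, so |H| = 10.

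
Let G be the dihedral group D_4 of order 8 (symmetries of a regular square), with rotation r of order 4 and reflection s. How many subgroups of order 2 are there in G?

5

|G| = 8 and 2 | 8, so subgroups of order 2 are possible by Lagrange.
The subgroups of order 2 are: {e, r^2}; {e, r^2s}; {e, r^3s}; {e, rs}; … (5 in all).
So G has 5 subgroups of order 2.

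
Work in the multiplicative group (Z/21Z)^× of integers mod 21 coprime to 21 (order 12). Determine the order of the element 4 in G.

3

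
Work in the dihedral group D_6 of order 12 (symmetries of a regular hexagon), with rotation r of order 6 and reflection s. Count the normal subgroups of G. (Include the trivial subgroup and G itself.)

7

G has 16 subgroups. Checking conjugation-invariance by order — order 1: 1/1 normal; order 2: 1/7 normal; order 3: 1/1 normal; order 4: 0/3 normal; order 6: 3/3 normal; order 12: 1/1 normal.
Total normal subgroups: 7.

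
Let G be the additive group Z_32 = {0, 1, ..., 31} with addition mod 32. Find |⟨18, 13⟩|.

32

|⟨18⟩| = 16 and |⟨13⟩| = 32, so |H| is a multiple of lcm(16, 32) = 32 and divides |G| = 32.
Closing {18, 13} under the group operation gives all of G, so |H| = 32.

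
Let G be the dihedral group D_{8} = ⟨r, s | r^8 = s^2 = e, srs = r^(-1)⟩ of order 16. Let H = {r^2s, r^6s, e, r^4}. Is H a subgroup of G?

|H| = 4 divides |G| = 16, consistent with Lagrange.
H contains the identity, every element's inverse is in H, and H is closed under ·: it is a subgroup.

Yes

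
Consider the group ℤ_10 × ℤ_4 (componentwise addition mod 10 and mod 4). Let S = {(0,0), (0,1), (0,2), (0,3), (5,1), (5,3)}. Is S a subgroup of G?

No

|S| = 6 does not divide |G| = 40, so by Lagrange S is not a subgroup.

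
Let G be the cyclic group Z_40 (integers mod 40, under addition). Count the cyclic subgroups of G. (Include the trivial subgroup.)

8

Each element a generates a cyclic subgroup ⟨a⟩; distinct elements may generate the same one (a cyclic group of order d has φ(d) generators).
Cyclic subgroups by order — order 1: 1; order 2: 1; order 4: 1; order 5: 1; order 8: 1; order 10: 1; order 20: 1; order 40: 1.
Total: 8.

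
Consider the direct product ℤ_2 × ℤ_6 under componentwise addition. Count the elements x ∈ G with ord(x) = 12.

An element (a,b) has order lcm(ord(a), ord(b)); count pairs with lcm equal to 12.
Enumerating gives 0 such elements.

0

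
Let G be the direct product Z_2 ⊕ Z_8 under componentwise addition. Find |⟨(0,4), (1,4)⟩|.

|⟨(0,4)⟩| = 2 and |⟨(1,4)⟩| = 2, so |H| is a multiple of lcm(2, 2) = 2 and divides |G| = 16.
Closing under the operation: H = {(0,0), (0,4), (1,0), (1,4)}, so |H| = 4.

4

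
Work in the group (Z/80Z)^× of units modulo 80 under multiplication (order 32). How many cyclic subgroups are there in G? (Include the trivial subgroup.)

Group the elements of G by the cyclic subgroup they generate; each cyclic subgroup of order d accounts for φ(d) elements.
Cyclic subgroups by order — order 1: 1; order 2: 7; order 4: 12.
Total: 20.

20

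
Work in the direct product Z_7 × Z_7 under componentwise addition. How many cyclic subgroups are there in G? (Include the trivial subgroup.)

9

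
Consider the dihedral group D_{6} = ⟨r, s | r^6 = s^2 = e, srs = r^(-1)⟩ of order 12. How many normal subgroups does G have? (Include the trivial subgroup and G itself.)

7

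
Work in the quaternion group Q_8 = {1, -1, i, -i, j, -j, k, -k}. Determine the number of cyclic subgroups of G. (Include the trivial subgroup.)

5

A cyclic subgroup of order d is generated by each of its φ(d) elements of order d, so the cyclic subgroups of order d number (#elements of order d)/φ(d).
Cyclic subgroups by order — order 1: 1; order 2: 1; order 4: 3.
Total: 5.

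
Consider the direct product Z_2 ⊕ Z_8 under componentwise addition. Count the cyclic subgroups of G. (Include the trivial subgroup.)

8

A cyclic subgroup of order d is generated by each of its φ(d) elements of order d, so the cyclic subgroups of order d number (#elements of order d)/φ(d).
Cyclic subgroups by order — order 1: 1; order 2: 3; order 4: 2; order 8: 2.
Total: 8.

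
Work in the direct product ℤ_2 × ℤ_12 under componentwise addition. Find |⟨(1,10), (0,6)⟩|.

12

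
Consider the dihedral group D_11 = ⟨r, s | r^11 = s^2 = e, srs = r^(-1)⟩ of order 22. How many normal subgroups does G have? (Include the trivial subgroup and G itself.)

G has 14 subgroups. Checking conjugation-invariance by order — order 1: 1/1 normal; order 2: 0/11 normal; order 11: 1/1 normal; order 22: 1/1 normal.
Total normal subgroups: 3.

3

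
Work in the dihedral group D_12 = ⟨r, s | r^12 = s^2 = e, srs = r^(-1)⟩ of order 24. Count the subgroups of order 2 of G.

|G| = 24 and 2 | 24, so subgroups of order 2 are possible by Lagrange.
The subgroups of order 2 are: {e, r^10s}; {e, r^11s}; {e, r^2s}; {e, r^3s}; … (13 in all).
So G has 13 subgroups of order 2.

13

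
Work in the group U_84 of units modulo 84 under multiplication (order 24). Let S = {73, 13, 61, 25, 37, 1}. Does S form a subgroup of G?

Yes

|S| = 6 divides |G| = 24, consistent with Lagrange.
S contains the identity, every element's inverse is in S, and S is closed under ·: it is a subgroup.
In fact S = ⟨73⟩.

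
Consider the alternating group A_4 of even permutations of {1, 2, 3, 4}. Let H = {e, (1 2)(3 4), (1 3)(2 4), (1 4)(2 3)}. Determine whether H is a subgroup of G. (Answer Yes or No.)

Yes

|H| = 4 divides |G| = 12, consistent with Lagrange.
H contains the identity, every element's inverse is in H, and H is closed under ∘: it is a subgroup.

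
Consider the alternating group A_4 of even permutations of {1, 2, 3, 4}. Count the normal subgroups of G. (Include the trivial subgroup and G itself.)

3

G has 10 subgroups. Checking conjugation-invariance by order — order 1: 1/1 normal; order 2: 0/3 normal; order 3: 0/4 normal; order 4: 1/1 normal; order 12: 1/1 normal.
Total normal subgroups: 3.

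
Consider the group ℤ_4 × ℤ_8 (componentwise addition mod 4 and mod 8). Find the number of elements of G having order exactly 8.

An element (a,b) has order lcm(ord(a), ord(b)); count pairs with lcm equal to 8.
Enumerating gives 16 such elements.

16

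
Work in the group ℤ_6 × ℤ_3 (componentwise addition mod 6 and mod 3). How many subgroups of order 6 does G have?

|G| = 18 and 6 | 18, so subgroups of order 6 are possible by Lagrange.
The subgroups of order 6 are: {(0,0), (0,1), (0,2), (3,0), (3,1), (3,2)}; {(0,0), (1,0), (2,0), (3,0), (4,0), (5,0)}; {(0,0), (1,1), (2,2), (3,0), (4,1), (5,2)}; {(0,0), (1,2), (2,1), (3,0), (4,2), (5,1)}.
So G has 4 subgroups of order 6.

4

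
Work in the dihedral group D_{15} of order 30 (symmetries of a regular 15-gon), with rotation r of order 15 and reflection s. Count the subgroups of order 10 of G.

3

|G| = 30 and 10 | 30, so subgroups of order 10 are possible by Lagrange.
The subgroups of order 10 are: {e, r^3, r^6, r^9, r^12, rs, r^4s, r^7s, r^10s, r^13s}; {e, r^3, r^6, r^9, r^12, r^2s, r^5s, r^8s, r^11s, r^14s}; {e, r^3, r^6, r^9, r^12, s, r^3s, r^6s, r^9s, r^12s}.
So G has 3 subgroups of order 10.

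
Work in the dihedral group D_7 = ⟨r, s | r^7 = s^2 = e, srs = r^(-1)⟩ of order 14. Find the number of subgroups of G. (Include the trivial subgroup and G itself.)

10

|G| = 14, so by Lagrange every subgroup order divides 14. Divisors: 1, 2, 7, 14.
Subgroups by order — order 1: 1; order 2: 7; order 7: 1; order 14: 1.
Total: 1 + 7 + 1 + 1 = 10.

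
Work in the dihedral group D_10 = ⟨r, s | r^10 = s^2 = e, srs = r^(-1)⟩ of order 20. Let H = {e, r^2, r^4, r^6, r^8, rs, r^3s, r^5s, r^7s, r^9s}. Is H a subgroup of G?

|H| = 10 divides |G| = 20, consistent with Lagrange.
H contains the identity, every element's inverse is in H, and H is closed under ·: it is a subgroup.

Yes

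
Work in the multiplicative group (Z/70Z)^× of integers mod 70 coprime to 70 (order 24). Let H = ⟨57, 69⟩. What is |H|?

|⟨57⟩| = 4 and |⟨69⟩| = 2, so |H| is a multiple of lcm(4, 2) = 4 and divides |G| = 24.
Closing under the operation: H = {1, 13, 27, 29, 41, 43, 57, 69}, so |H| = 8.

8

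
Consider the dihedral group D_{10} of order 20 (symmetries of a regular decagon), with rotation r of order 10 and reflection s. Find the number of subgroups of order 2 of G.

11

|G| = 20 and 2 | 20, so subgroups of order 2 are possible by Lagrange.
The subgroups of order 2 are: {e, r^2s}; {e, r^3s}; {e, r^4s}; {e, r^5}; … (11 in all).
So G has 11 subgroups of order 2.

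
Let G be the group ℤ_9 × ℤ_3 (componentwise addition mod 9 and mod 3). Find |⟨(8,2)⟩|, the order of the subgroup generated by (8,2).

The order of (8,2) in Z_9 × Z_3 is lcm(ord(8) in Z_9, ord(2) in Z_3).
ord(8) = 9 and ord(2) = 3, so |⟨(8,2)⟩| = lcm(9, 3) = 9.

9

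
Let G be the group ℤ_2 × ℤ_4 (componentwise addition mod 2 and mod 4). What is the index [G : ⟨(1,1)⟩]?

|⟨(1,1)⟩| = 4 and |G| = 8.
By Lagrange, [G : H] = |G|/|H| = 8/4 = 2.

2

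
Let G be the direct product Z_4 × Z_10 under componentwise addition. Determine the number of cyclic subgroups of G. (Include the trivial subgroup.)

12

Each element a generates a cyclic subgroup ⟨a⟩; distinct elements may generate the same one (a cyclic group of order d has φ(d) generators).
Cyclic subgroups by order — order 1: 1; order 2: 3; order 4: 2; order 5: 1; order 10: 3; order 20: 2.
Total: 12.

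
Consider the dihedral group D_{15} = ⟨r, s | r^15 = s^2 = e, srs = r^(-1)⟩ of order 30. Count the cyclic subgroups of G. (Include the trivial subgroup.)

19

A cyclic subgroup of order d is generated by each of its φ(d) elements of order d, so the cyclic subgroups of order d number (#elements of order d)/φ(d).
Cyclic subgroups by order — order 1: 1; order 2: 15; order 3: 1; order 5: 1; order 15: 1.
Total: 19.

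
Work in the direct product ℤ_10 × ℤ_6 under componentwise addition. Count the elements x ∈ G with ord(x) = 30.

24

An element (a,b) has order lcm(ord(a), ord(b)); count pairs with lcm equal to 30.
Enumerating gives 24 such elements.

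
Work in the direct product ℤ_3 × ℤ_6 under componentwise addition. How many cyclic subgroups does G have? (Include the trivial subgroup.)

10

Group the elements of G by the cyclic subgroup they generate; each cyclic subgroup of order d accounts for φ(d) elements.
Cyclic subgroups by order — order 1: 1; order 2: 1; order 3: 4; order 6: 4.
Total: 10.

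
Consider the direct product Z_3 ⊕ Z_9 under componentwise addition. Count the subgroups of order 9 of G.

|G| = 27 and 9 | 27, so subgroups of order 9 are possible by Lagrange.
The subgroups of order 9 are: {(0,0), (0,1), (0,2), (0,3), (0,4), (0,5), (0,6), (0,7), (0,8)}; {(0,0), (0,3), (0,6), (1,0), (1,3), (1,6), (2,0), (2,3), (2,6)}; {(0,0), (0,3), (0,6), (1,1), (1,4), (1,7), (2,2), (2,5), (2,8)}; {(0,0), (0,3), (0,6), (1,2), (1,5), (1,8), (2,1), (2,4), (2,7)}.
So G has 4 subgroups of order 9.

4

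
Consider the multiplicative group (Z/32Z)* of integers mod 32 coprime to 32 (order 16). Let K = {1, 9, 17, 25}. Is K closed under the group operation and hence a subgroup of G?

|K| = 4 divides |G| = 16, consistent with Lagrange.
K contains the identity, every element's inverse is in K, and K is closed under ·: it is a subgroup.
In fact K = ⟨25⟩.

Yes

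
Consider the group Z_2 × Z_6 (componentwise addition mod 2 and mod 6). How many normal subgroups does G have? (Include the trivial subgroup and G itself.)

10

G is abelian, so every subgroup is normal.
G has 10 subgroups in total, hence 10 normal subgroups.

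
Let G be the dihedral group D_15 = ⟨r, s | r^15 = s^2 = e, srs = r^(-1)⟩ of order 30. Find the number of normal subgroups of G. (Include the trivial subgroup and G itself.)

5

G has 28 subgroups. Checking conjugation-invariance by order — order 1: 1/1 normal; order 2: 0/15 normal; order 3: 1/1 normal; order 5: 1/1 normal; order 6: 0/5 normal; order 10: 0/3 normal; order 15: 1/1 normal; order 30: 1/1 normal.
Total normal subgroups: 5.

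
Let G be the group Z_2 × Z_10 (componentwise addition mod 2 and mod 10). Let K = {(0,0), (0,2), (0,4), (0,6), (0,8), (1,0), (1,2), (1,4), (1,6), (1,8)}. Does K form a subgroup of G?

Yes

|K| = 10 divides |G| = 20, consistent with Lagrange.
K contains the identity, every element's inverse is in K, and K is closed under +: it is a subgroup.
In fact K = ⟨(1,2)⟩.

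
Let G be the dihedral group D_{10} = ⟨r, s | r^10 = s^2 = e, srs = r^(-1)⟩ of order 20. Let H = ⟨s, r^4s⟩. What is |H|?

10

|⟨s⟩| = 2 and |⟨r^4s⟩| = 2, so |H| is a multiple of lcm(2, 2) = 2 and divides |G| = 20.
Closing under the operation: H = {e, r^2, r^4, r^6, r^8, s, r^2s, r^4s, r^6s, r^8s}, so |H| = 10.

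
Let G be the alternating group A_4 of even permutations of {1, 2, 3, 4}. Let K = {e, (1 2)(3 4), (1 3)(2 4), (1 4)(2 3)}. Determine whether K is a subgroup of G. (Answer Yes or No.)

|K| = 4 divides |G| = 12, consistent with Lagrange.
K contains the identity, every element's inverse is in K, and K is closed under ∘: it is a subgroup.

Yes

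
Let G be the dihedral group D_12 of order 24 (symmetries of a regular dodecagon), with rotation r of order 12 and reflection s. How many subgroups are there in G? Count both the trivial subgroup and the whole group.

|G| = 24, so by Lagrange every subgroup order divides 24. Divisors: 1, 2, 3, 4, 6, 8, 12, 24.
Subgroups by order — order 1: 1; order 2: 13; order 3: 1; order 4: 7; order 6: 5; order 8: 3; order 12: 3; order 24: 1.
Total: 1 + 13 + 1 + 7 + 5 + 3 + 3 + 1 = 34.

34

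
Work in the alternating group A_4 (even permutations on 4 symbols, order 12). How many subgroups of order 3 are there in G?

|G| = 12 and 3 | 12, so subgroups of order 3 are possible by Lagrange.
The subgroups of order 3 are: {e, (1 2 3), (1 3 2)}; {e, (1 2 4), (1 4 2)}; {e, (1 3 4), (1 4 3)}; {e, (2 3 4), (2 4 3)}.
So G has 4 subgroups of order 3.

4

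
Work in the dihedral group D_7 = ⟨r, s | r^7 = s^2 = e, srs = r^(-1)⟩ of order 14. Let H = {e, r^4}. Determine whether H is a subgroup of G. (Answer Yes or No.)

r^4 ∈ H but its inverse r^3 ∉ H, so H is not a subgroup.

No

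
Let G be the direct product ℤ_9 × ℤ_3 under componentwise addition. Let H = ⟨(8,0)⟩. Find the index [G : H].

|⟨(8,0)⟩| = 9 and |G| = 27.
By Lagrange, [G : H] = |G|/|H| = 27/9 = 3.

3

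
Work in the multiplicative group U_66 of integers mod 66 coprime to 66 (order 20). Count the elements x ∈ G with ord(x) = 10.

Enumerating element orders in G gives 12 elements of order 10.

12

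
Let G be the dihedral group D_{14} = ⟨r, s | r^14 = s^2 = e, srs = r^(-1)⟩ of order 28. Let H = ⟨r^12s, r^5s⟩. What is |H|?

|⟨r^12s⟩| = 2 and |⟨r^5s⟩| = 2, so |H| is a multiple of lcm(2, 2) = 2 and divides |G| = 28.
Closing under the operation: H = {e, r^7, r^5s, r^12s}, so |H| = 4.

4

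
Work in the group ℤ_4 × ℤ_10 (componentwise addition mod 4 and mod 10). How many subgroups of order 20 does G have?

|G| = 40 and 20 | 40, so subgroups of order 20 are possible by Lagrange.
The subgroups of order 20 are: {(0,0), (0,1), (0,2), (0,3), (0,4), (0,5), (0,6), (0,7), (0,8), (0,9), (2,0), (2,1), (2,2), (2,3), (2,4), (2,5), (2,6), (2,7), (2,8), (2,9)}; {(0,0), (0,2), (0,4), (0,6), (0,8), (1,0), (1,2), (1,4), (1,6), (1,8), (2,0), (2,2), (2,4), (2,6), (2,8), (3,0), (3,2), (3,4), (3,6), (3,8)}; {(0,0), (0,2), (0,4), (0,6), (0,8), (1,1), (1,3), (1,5), (1,7), (1,9), (2,0), (2,2), (2,4), (2,6), (2,8), (3,1), (3,3), (3,5), (3,7), (3,9)}.
So G has 3 subgroups of order 20.

3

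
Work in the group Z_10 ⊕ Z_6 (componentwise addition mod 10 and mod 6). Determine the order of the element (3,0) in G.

10

The order of (3,0) in Z_10 × Z_6 is lcm(ord(3) in Z_10, ord(0) in Z_6).
ord(3) = 10 and ord(0) = 1, so |⟨(3,0)⟩| = lcm(10, 1) = 10.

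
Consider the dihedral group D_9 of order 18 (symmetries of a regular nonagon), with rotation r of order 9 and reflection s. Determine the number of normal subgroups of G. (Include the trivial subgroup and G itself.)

4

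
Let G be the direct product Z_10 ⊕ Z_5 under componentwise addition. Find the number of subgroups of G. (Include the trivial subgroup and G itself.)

16

|G| = 50, so by Lagrange every subgroup order divides 50. Divisors: 1, 2, 5, 10, 25, 50.
Subgroups by order — order 1: 1; order 2: 1; order 5: 6; order 10: 6; order 25: 1; order 50: 1.
Total: 1 + 1 + 6 + 6 + 1 + 1 = 16.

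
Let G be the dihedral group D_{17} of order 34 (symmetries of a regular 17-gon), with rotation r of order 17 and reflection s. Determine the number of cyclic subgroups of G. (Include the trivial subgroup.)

A cyclic subgroup of order d is generated by each of its φ(d) elements of order d, so the cyclic subgroups of order d number (#elements of order d)/φ(d).
Cyclic subgroups by order — order 1: 1; order 2: 17; order 17: 1.
Total: 19.

19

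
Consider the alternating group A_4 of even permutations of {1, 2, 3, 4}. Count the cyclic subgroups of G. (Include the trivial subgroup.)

8

A cyclic subgroup of order d is generated by each of its φ(d) elements of order d, so the cyclic subgroups of order d number (#elements of order d)/φ(d).
Cyclic subgroups by order — order 1: 1; order 2: 3; order 3: 4.
Total: 8.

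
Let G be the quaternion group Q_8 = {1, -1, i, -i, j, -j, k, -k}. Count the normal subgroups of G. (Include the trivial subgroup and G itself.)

G has 6 subgroups. Checking conjugation-invariance by order — order 1: 1/1 normal; order 2: 1/1 normal; order 4: 3/3 normal; order 8: 1/1 normal.
Total normal subgroups: 6.

6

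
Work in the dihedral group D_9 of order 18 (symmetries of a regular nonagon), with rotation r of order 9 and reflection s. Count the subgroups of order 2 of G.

9

|G| = 18 and 2 | 18, so subgroups of order 2 are possible by Lagrange.
The subgroups of order 2 are: {e, r^2s}; {e, r^3s}; {e, r^4s}; {e, r^5s}; … (9 in all).
So G has 9 subgroups of order 2.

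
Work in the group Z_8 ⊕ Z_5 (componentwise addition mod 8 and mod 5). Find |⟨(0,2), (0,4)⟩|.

|⟨(0,2)⟩| = 5 and |⟨(0,4)⟩| = 5, so |H| is a multiple of lcm(5, 5) = 5 and divides |G| = 40.
Closing under the operation: H = {(0,0), (0,1), (0,2), (0,3), (0,4)}, so |H| = 5.

5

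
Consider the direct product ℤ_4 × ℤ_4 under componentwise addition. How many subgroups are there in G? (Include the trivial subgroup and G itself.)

|G| = 16, so by Lagrange every subgroup order divides 16. Divisors: 1, 2, 4, 8, 16.
Subgroups by order — order 1: 1; order 2: 3; order 4: 7; order 8: 3; order 16: 1.
Total: 1 + 3 + 7 + 3 + 1 = 15.

15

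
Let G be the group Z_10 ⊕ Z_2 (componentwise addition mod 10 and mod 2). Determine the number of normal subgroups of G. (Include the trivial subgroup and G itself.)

G is abelian, so every subgroup is normal.
G has 10 subgroups in total, hence 10 normal subgroups.

10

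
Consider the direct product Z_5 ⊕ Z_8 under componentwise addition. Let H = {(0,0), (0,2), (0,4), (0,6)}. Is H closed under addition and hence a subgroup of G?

|H| = 4 divides |G| = 40, consistent with Lagrange.
H contains the identity, every element's inverse is in H, and H is closed under +: it is a subgroup.
In fact H = ⟨(0,2)⟩.

Yes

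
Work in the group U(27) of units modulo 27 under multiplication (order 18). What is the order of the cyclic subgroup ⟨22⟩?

Compute successive powers of 22 mod 27: 22, 25, 10, 4, 7, 19, 13, 16, …; 22^9 ≡ 1 (mod 27).
So |⟨22⟩| = 9.

9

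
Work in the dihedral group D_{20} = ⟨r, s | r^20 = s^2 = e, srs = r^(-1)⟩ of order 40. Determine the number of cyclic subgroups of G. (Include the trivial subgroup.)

Group the elements of G by the cyclic subgroup they generate; each cyclic subgroup of order d accounts for φ(d) elements.
Cyclic subgroups by order — order 1: 1; order 2: 21; order 4: 1; order 5: 1; order 10: 1; order 20: 1.
Total: 26.

26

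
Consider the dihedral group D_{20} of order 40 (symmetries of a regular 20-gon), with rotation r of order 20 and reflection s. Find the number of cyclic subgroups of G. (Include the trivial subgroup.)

Group the elements of G by the cyclic subgroup they generate; each cyclic subgroup of order d accounts for φ(d) elements.
Cyclic subgroups by order — order 1: 1; order 2: 21; order 4: 1; order 5: 1; order 10: 1; order 20: 1.
Total: 26.

26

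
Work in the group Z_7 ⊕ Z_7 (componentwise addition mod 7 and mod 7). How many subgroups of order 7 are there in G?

|G| = 49 and 7 | 49, so subgroups of order 7 are possible by Lagrange.
The subgroups of order 7 are: {(0,0), (0,1), (0,2), (0,3), (0,4), (0,5), (0,6)}; {(0,0), (1,0), (2,0), (3,0), (4,0), (5,0), (6,0)}; {(0,0), (1,1), (2,2), (3,3), (4,4), (5,5), (6,6)}; {(0,0), (1,2), (2,4), (3,6), (4,1), (5,3), (6,5)}; … (8 in all).
So G has 8 subgroups of order 7.

8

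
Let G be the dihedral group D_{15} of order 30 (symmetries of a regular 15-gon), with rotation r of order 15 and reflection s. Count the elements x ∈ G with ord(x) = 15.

8

The elements of order 15 are: r, r^2, r^4, r^7, r^8, r^11, r^13, r^14.
That's 8.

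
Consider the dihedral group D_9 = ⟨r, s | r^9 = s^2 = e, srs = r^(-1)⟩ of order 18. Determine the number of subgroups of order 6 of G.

3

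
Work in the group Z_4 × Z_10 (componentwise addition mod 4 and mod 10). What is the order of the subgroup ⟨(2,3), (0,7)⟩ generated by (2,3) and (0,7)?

20

|⟨(2,3)⟩| = 10 and |⟨(0,7)⟩| = 10, so |H| is a multiple of lcm(10, 10) = 10 and divides |G| = 40.
Closing under the operation: H = {(0,0), (0,1), (0,2), (0,3), (0,4), (0,5), (0,6), (0,7), (0,8), (0,9), (2,0), (2,1), (2,2), (2,3), (2,4), (2,5), (2,6), (2,7), (2,8), (2,9)}, so |H| = 20.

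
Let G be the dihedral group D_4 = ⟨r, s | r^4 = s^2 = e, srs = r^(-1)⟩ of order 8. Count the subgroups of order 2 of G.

|G| = 8 and 2 | 8, so subgroups of order 2 are possible by Lagrange.
The subgroups of order 2 are: {e, r^2}; {e, r^2s}; {e, r^3s}; {e, rs}; … (5 in all).
So G has 5 subgroups of order 2.

5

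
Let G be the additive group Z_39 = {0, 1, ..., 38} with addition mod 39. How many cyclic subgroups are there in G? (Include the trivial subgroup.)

A cyclic subgroup of order d is generated by each of its φ(d) elements of order d, so the cyclic subgroups of order d number (#elements of order d)/φ(d).
Cyclic subgroups by order — order 1: 1; order 3: 1; order 13: 1; order 39: 1.
Total: 4.

4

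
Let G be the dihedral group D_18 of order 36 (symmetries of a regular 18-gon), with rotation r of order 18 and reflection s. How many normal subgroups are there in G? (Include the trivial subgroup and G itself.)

G has 45 subgroups. Checking conjugation-invariance by order — order 1: 1/1 normal; order 2: 1/19 normal; order 3: 1/1 normal; order 4: 0/9 normal; order 6: 1/7 normal; order 9: 1/1 normal; order 12: 0/3 normal; order 18: 3/3 normal; order 36: 1/1 normal.
Total normal subgroups: 9.

9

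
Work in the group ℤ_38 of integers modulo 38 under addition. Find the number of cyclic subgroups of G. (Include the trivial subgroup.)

4

A cyclic subgroup of order d is generated by each of its φ(d) elements of order d, so the cyclic subgroups of order d number (#elements of order d)/φ(d).
Cyclic subgroups by order — order 1: 1; order 2: 1; order 19: 1; order 38: 1.
Total: 4.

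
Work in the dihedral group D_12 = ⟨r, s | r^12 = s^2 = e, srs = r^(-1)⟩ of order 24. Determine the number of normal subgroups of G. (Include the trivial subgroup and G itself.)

G has 34 subgroups. Checking conjugation-invariance by order — order 1: 1/1 normal; order 2: 1/13 normal; order 3: 1/1 normal; order 4: 1/7 normal; order 6: 1/5 normal; order 8: 0/3 normal; order 12: 3/3 normal; order 24: 1/1 normal.
Total normal subgroups: 9.

9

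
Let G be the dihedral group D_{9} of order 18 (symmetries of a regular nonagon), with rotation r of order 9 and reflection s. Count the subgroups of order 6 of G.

3

|G| = 18 and 6 | 18, so subgroups of order 6 are possible by Lagrange.
The subgroups of order 6 are: {e, r^3, r^6, r^2s, r^5s, r^8s}; {e, r^3, r^6, s, r^3s, r^6s}; {e, r^3, r^6, rs, r^4s, r^7s}.
So G has 3 subgroups of order 6.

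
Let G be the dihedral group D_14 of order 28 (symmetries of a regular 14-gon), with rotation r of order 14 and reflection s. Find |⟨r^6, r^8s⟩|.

|⟨r^6⟩| = 7 and |⟨r^8s⟩| = 2, so |H| is a multiple of lcm(7, 2) = 14 and divides |G| = 28.
Closing under the operation: H = {e, r^2, r^4, r^6, r^8, r^10, r^12, s, r^2s, r^4s, r^6s, r^8s, r^10s, r^12s}, so |H| = 14.

14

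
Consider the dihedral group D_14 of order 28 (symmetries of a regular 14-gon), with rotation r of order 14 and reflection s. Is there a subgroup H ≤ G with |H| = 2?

Yes

2 | 28. A subgroup of order 2 is {e, r^10s}.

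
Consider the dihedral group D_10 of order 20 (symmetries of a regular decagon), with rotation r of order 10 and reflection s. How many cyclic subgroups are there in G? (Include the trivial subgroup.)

Each element a generates a cyclic subgroup ⟨a⟩; distinct elements may generate the same one (a cyclic group of order d has φ(d) generators).
Cyclic subgroups by order — order 1: 1; order 2: 11; order 5: 1; order 10: 1.
Total: 14.

14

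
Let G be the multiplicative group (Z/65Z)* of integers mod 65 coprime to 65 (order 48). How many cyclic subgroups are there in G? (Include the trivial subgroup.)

20

Group the elements of G by the cyclic subgroup they generate; each cyclic subgroup of order d accounts for φ(d) elements.
Cyclic subgroups by order — order 1: 1; order 2: 3; order 3: 1; order 4: 6; order 6: 3; order 12: 6.
Total: 20.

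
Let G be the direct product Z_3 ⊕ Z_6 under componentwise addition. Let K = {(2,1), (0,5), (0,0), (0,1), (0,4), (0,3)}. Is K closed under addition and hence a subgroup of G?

(0,4) ∈ K but its inverse (0,2) ∉ K, so K is not a subgroup.

No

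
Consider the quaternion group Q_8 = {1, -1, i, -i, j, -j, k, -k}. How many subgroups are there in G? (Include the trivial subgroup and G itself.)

6

|G| = 8, so by Lagrange every subgroup order divides 8. Divisors: 1, 2, 4, 8.
Subgroups by order — order 1: 1; order 2: 1; order 4: 3; order 8: 1.
Total: 1 + 1 + 3 + 1 = 6.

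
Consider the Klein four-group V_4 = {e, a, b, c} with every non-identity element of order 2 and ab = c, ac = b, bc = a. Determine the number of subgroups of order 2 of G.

|G| = 4 and 2 | 4, so subgroups of order 2 are possible by Lagrange.
The subgroups of order 2 are: {e, a}; {e, b}; {e, c}.
So G has 3 subgroups of order 2.

3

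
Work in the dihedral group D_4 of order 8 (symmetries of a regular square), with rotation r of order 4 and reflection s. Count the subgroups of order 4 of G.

3

|G| = 8 and 4 | 8, so subgroups of order 4 are possible by Lagrange.
The subgroups of order 4 are: {e, r, r^2, r^3}; {e, r^2, s, r^2s}; {e, r^2, rs, r^3s}.
So G has 3 subgroups of order 4.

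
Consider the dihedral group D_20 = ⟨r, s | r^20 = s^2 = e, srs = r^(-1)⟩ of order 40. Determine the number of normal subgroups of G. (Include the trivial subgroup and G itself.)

G has 48 subgroups. Checking conjugation-invariance by order — order 1: 1/1 normal; order 2: 1/21 normal; order 4: 1/11 normal; order 5: 1/1 normal; order 8: 0/5 normal; order 10: 1/5 normal; order 20: 3/3 normal; order 40: 1/1 normal.
Total normal subgroups: 9.

9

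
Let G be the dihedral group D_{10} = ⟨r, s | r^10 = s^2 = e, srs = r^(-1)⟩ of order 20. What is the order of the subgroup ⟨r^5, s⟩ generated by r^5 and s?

4

|⟨r^5⟩| = 2 and |⟨s⟩| = 2, so |H| is a multiple of lcm(2, 2) = 2 and divides |G| = 20.
Closing under the operation: H = {e, r^5, s, r^5s}, so |H| = 4.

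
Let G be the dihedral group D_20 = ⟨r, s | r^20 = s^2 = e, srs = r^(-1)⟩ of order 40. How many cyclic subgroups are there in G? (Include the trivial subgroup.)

26

Each element a generates a cyclic subgroup ⟨a⟩; distinct elements may generate the same one (a cyclic group of order d has φ(d) generators).
Cyclic subgroups by order — order 1: 1; order 2: 21; order 4: 1; order 5: 1; order 10: 1; order 20: 1.
Total: 26.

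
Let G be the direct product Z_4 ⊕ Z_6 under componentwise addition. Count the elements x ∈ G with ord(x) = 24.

0

An element (a,b) has order lcm(ord(a), ord(b)); count pairs with lcm equal to 24.
Enumerating gives 0 such elements.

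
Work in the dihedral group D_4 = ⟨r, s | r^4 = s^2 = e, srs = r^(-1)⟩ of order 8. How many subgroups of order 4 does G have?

3

|G| = 8 and 4 | 8, so subgroups of order 4 are possible by Lagrange.
The subgroups of order 4 are: {e, r, r^2, r^3}; {e, r^2, s, r^2s}; {e, r^2, rs, r^3s}.
So G has 3 subgroups of order 4.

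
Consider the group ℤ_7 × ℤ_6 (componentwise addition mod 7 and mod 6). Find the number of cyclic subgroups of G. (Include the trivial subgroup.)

8

A cyclic subgroup of order d is generated by each of its φ(d) elements of order d, so the cyclic subgroups of order d number (#elements of order d)/φ(d).
Cyclic subgroups by order — order 1: 1; order 2: 1; order 3: 1; order 6: 1; order 7: 1; order 14: 1; order 21: 1; order 42: 1.
Total: 8.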